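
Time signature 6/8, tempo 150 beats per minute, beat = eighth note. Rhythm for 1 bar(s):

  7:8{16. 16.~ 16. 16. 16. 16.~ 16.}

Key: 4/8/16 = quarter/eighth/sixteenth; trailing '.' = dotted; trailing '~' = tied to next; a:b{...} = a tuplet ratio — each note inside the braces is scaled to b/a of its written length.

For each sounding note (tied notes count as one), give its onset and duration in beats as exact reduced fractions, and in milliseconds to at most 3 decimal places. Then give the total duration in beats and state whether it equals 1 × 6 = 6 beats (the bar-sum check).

1) 0.0ms=0b +342.857ms=6/7b
2) 342.857ms=6/7b +685.714ms=12/7b
3) 1028.571ms=18/7b +342.857ms=6/7b
4) 1371.429ms=24/7b +342.857ms=6/7b
5) 1714.286ms=30/7b +685.714ms=12/7b
Σ=6b of 6 (150bpm 6/8) — PASS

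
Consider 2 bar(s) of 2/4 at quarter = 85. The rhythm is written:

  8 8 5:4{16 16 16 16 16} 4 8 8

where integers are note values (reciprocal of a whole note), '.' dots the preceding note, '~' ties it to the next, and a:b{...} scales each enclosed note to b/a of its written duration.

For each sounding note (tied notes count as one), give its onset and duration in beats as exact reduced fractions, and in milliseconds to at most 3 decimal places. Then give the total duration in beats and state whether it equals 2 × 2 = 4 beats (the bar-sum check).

1) 0.0ms=0b +352.941ms=1/2b
2) 352.941ms=1/2b +352.941ms=1/2b
3) 705.882ms=1b +141.176ms=1/5b
4) 847.059ms=6/5b +141.176ms=1/5b
5) 988.235ms=7/5b +141.176ms=1/5b
6) 1129.412ms=8/5b +141.176ms=1/5b
7) 1270.588ms=9/5b +141.176ms=1/5b
8) 1411.765ms=2b +705.882ms=1b
9) 2117.647ms=3b +352.941ms=1/2b
10) 2470.588ms=7/2b +352.941ms=1/2b
Σ=4b of 4 (85bpm 2/4) — PASS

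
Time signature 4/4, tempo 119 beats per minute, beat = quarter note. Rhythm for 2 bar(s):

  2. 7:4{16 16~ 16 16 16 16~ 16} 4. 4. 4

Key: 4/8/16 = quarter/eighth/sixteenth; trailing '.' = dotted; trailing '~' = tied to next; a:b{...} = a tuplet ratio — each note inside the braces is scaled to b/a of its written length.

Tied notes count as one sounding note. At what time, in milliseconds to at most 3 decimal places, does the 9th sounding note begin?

1. 0.0ms @ 0 + 1512.605ms (3)
2. 1512.605ms @ 3 + 72.029ms (1/7)
3. 1584.634ms @ 22/7 + 144.058ms (2/7)
4. 1728.691ms @ 24/7 + 72.029ms (1/7)
5. 1800.72ms @ 25/7 + 72.029ms (1/7)
6. 1872.749ms @ 26/7 + 144.058ms (2/7)
7. 2016.807ms @ 4 + 756.303ms (3/2)
8. 2773.109ms @ 11/2 + 756.303ms (3/2)
9. 3529.412ms @ 7 + 504.202ms (1)

note 9 onset = 7b = 3529.412ms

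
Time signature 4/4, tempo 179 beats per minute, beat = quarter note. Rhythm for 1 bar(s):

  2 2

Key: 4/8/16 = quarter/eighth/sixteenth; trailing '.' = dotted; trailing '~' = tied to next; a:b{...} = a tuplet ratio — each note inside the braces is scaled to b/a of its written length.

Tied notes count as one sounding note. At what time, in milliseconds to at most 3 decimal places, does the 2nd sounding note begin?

1. 0.0ms @ 0 + 670.391ms (2)
2. 670.391ms @ 2 + 670.391ms (2)

note 2 onset = 2b = 670.391ms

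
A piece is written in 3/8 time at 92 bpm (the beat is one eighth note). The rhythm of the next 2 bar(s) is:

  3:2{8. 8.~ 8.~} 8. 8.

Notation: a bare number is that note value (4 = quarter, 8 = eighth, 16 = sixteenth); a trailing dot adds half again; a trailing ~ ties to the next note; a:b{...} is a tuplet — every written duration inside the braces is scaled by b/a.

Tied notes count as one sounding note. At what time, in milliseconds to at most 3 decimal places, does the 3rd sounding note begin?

note 3 onset = 9/2b = 2934.783ms

1. 0.0ms @ 0 + 652.174ms (1)
2. 652.174ms @ 1 + 2282.609ms (7/2)
3. 2934.783ms @ 9/2 + 978.261ms (3/2)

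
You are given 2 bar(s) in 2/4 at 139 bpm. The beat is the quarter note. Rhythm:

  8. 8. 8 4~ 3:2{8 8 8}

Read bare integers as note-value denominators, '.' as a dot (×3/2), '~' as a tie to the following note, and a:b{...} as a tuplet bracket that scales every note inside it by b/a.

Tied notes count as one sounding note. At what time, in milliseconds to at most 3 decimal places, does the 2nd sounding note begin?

1. 0.0ms @ 0 + 323.741ms (3/4)
2. 323.741ms @ 3/4 + 323.741ms (3/4)
3. 647.482ms @ 3/2 + 215.827ms (1/2)
4. 863.309ms @ 2 + 575.54ms (4/3)
5. 1438.849ms @ 10/3 + 143.885ms (1/3)
6. 1582.734ms @ 11/3 + 143.885ms (1/3)

note 2 onset = 3/4b = 323.741ms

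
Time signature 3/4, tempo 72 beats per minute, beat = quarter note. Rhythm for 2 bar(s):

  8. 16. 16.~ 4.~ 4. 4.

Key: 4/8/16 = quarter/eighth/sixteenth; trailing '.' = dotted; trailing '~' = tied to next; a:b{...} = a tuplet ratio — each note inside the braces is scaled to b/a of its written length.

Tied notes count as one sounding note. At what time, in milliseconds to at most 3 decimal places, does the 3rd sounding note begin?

1. 0.0ms @ 0 + 625.0ms (3/4)
2. 625.0ms @ 3/4 + 312.5ms (3/8)
3. 937.5ms @ 9/8 + 2812.5ms (27/8)
4. 3750.0ms @ 9/2 + 1250.0ms (3/2)

note 3 onset = 9/8b = 937.5ms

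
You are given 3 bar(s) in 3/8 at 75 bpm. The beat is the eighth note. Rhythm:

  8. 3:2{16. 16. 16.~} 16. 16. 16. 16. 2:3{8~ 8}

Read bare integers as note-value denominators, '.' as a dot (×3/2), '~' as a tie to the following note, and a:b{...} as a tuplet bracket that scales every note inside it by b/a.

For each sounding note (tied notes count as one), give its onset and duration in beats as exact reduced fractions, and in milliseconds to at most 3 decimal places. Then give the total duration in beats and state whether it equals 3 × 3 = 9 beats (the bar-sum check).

1) 0.0ms=0b +1200.0ms=3/2b
2) 1200.0ms=3/2b +400.0ms=1/2b
3) 1600.0ms=2b +400.0ms=1/2b
4) 2000.0ms=5/2b +1000.0ms=5/4b
5) 3000.0ms=15/4b +600.0ms=3/4b
6) 3600.0ms=9/2b +600.0ms=3/4b
7) 4200.0ms=21/4b +600.0ms=3/4b
8) 4800.0ms=6b +2400.0ms=3b
Σ=9b of 9 (75bpm 3/8) — PASS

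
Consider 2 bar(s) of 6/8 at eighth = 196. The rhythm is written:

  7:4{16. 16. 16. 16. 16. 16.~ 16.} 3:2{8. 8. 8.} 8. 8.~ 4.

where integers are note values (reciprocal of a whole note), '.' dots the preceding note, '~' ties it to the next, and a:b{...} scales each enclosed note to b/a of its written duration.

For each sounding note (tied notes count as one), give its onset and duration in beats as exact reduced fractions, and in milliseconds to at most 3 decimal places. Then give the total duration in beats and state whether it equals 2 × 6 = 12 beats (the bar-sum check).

1) 0.0ms=0b +131.195ms=3/7b
2) 131.195ms=3/7b +131.195ms=3/7b
3) 262.391ms=6/7b +131.195ms=3/7b
4) 393.586ms=9/7b +131.195ms=3/7b
5) 524.781ms=12/7b +131.195ms=3/7b
6) 655.977ms=15/7b +262.391ms=6/7b
7) 918.367ms=3b +306.122ms=1b
8) 1224.49ms=4b +306.122ms=1b
9) 1530.612ms=5b +306.122ms=1b
10) 1836.735ms=6b +459.184ms=3/2b
11) 2295.918ms=15/2b +1377.551ms=9/2b
Σ=12b of 12 (196bpm 6/8) — PASS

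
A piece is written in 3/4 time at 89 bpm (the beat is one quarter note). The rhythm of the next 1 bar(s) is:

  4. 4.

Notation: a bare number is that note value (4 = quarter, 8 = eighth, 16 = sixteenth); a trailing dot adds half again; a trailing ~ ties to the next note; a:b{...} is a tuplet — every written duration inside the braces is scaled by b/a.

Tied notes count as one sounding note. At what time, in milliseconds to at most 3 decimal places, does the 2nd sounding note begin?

1. 0.0ms @ 0 + 1011.236ms (3/2)
2. 1011.236ms @ 3/2 + 1011.236ms (3/2)

note 2 onset = 3/2b = 1011.236ms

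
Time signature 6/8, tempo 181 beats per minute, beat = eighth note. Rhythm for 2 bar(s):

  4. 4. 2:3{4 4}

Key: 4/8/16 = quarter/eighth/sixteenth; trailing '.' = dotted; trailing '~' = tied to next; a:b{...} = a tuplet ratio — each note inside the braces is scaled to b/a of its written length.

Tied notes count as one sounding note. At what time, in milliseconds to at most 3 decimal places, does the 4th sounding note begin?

note 4 onset = 9b = 2983.425ms

1. 0.0ms @ 0 + 994.475ms (3)
2. 994.475ms @ 3 + 994.475ms (3)
3. 1988.95ms @ 6 + 994.475ms (3)
4. 2983.425ms @ 9 + 994.475ms (3)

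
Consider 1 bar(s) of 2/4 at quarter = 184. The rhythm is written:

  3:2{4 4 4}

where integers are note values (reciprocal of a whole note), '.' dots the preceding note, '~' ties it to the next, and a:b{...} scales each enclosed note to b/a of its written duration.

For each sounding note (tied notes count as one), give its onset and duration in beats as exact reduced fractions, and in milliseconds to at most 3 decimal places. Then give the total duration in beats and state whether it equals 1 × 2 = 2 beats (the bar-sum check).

1) 0.0ms=0b +217.391ms=2/3b
2) 217.391ms=2/3b +217.391ms=2/3b
3) 434.783ms=4/3b +217.391ms=2/3b
Σ=2b of 2 (184bpm 2/4) — PASS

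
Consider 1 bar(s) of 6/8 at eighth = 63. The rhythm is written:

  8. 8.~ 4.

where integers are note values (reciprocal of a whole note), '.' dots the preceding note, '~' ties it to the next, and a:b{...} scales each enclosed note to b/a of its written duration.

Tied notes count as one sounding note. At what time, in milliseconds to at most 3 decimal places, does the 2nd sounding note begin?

note 2 onset = 3/2b = 1428.571ms

1. 0.0ms @ 0 + 1428.571ms (3/2)
2. 1428.571ms @ 3/2 + 4285.714ms (9/2)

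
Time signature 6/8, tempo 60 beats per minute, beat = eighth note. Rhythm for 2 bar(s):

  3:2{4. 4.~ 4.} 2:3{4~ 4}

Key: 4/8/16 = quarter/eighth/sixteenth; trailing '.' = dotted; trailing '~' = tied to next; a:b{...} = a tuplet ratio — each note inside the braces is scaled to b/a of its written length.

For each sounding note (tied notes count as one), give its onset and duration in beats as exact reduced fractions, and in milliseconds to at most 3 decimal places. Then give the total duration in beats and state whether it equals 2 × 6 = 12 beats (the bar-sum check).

1) 0.0ms=0b +2000.0ms=2b
2) 2000.0ms=2b +4000.0ms=4b
3) 6000.0ms=6b +6000.0ms=6b
Σ=12b of 12 (60bpm 6/8) — PASS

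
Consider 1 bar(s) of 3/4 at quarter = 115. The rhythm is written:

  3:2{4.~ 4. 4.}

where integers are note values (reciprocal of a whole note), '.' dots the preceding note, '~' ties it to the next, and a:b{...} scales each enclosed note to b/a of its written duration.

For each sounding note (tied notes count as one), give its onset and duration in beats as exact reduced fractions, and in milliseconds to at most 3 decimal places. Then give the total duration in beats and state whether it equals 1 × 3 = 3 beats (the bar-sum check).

1) 0.0ms=0b +1043.478ms=2b
2) 1043.478ms=2b +521.739ms=1b
Σ=3b of 3 (115bpm 3/4) — PASS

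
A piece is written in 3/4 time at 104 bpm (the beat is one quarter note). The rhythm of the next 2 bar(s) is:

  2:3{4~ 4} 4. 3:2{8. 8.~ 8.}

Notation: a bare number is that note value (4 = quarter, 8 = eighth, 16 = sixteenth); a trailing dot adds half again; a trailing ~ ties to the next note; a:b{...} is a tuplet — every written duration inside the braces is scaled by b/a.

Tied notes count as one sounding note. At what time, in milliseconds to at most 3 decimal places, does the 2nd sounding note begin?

note 2 onset = 3b = 1730.769ms

1. 0.0ms @ 0 + 1730.769ms (3)
2. 1730.769ms @ 3 + 865.385ms (3/2)
3. 2596.154ms @ 9/2 + 288.462ms (1/2)
4. 2884.615ms @ 5 + 576.923ms (1)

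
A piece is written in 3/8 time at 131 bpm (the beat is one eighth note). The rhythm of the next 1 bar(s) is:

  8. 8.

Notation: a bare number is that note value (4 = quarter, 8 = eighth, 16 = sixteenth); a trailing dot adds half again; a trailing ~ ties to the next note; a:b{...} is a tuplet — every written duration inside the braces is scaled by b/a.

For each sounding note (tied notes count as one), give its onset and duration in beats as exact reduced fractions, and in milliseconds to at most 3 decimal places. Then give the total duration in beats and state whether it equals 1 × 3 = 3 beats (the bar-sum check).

1) 0.0ms=0b +687.023ms=3/2b
2) 687.023ms=3/2b +687.023ms=3/2b
Σ=3b of 3 (131bpm 3/8) — PASS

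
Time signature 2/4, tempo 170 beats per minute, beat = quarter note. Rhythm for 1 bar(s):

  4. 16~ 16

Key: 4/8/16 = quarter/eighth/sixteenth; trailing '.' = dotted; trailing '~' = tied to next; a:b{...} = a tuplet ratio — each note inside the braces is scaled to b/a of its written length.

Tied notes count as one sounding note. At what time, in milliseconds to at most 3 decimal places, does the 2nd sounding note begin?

1. 0.0ms @ 0 + 529.412ms (3/2)
2. 529.412ms @ 3/2 + 176.471ms (1/2)

note 2 onset = 3/2b = 529.412ms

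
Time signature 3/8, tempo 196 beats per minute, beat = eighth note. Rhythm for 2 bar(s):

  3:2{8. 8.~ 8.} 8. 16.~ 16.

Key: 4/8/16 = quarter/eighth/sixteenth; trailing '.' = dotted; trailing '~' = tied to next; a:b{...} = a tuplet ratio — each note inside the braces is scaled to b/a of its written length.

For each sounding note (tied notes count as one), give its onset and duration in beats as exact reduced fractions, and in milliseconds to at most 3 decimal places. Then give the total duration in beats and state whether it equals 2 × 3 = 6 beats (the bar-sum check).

1) 0.0ms=0b +306.122ms=1b
2) 306.122ms=1b +612.245ms=2b
3) 918.367ms=3b +459.184ms=3/2b
4) 1377.551ms=9/2b +459.184ms=3/2b
Σ=6b of 6 (196bpm 3/8) — PASS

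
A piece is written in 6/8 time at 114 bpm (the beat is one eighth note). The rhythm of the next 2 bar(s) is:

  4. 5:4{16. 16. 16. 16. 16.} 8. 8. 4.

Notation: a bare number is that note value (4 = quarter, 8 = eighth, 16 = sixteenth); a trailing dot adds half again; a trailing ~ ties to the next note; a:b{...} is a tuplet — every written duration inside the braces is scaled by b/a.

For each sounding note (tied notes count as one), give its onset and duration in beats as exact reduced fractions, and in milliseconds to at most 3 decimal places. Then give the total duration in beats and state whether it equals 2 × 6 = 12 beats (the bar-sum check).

1) 0.0ms=0b +1578.947ms=3b
2) 1578.947ms=3b +315.789ms=3/5b
3) 1894.737ms=18/5b +315.789ms=3/5b
4) 2210.526ms=21/5b +315.789ms=3/5b
5) 2526.316ms=24/5b +315.789ms=3/5b
6) 2842.105ms=27/5b +315.789ms=3/5b
7) 3157.895ms=6b +789.474ms=3/2b
8) 3947.368ms=15/2b +789.474ms=3/2b
9) 4736.842ms=9b +1578.947ms=3b
Σ=12b of 12 (114bpm 6/8) — PASS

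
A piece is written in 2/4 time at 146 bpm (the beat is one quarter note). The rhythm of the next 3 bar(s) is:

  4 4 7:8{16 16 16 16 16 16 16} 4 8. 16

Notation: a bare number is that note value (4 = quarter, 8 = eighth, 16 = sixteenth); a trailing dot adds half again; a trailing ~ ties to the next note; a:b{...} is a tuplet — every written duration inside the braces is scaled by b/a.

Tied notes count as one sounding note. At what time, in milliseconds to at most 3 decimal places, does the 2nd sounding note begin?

1. 0.0ms @ 0 + 410.959ms (1)
2. 410.959ms @ 1 + 410.959ms (1)
3. 821.918ms @ 2 + 117.417ms (2/7)
4. 939.335ms @ 16/7 + 117.417ms (2/7)
5. 1056.751ms @ 18/7 + 117.417ms (2/7)
6. 1174.168ms @ 20/7 + 117.417ms (2/7)
7. 1291.585ms @ 22/7 + 117.417ms (2/7)
8. 1409.002ms @ 24/7 + 117.417ms (2/7)
9. 1526.419ms @ 26/7 + 117.417ms (2/7)
10. 1643.836ms @ 4 + 410.959ms (1)
11. 2054.795ms @ 5 + 308.219ms (3/4)
12. 2363.014ms @ 23/4 + 102.74ms (1/4)

note 2 onset = 1b = 410.959ms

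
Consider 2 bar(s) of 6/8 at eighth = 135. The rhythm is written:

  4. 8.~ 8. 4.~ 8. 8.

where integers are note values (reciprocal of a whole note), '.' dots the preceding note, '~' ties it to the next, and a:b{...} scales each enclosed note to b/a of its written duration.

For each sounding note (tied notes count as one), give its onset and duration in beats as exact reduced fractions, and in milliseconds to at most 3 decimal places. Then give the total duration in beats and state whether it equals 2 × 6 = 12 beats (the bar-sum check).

1) 0.0ms=0b +1333.333ms=3b
2) 1333.333ms=3b +1333.333ms=3b
3) 2666.667ms=6b +2000.0ms=9/2b
4) 4666.667ms=21/2b +666.667ms=3/2b
Σ=12b of 12 (135bpm 6/8) — PASS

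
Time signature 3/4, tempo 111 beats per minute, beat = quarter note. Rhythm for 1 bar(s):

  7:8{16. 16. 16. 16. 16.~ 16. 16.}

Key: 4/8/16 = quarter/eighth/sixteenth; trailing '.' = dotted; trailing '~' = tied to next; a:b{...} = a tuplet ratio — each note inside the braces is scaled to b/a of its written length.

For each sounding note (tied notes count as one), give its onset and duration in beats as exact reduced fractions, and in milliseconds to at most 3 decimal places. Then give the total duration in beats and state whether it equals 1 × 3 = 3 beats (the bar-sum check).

1) 0.0ms=0b +231.66ms=3/7b
2) 231.66ms=3/7b +231.66ms=3/7b
3) 463.32ms=6/7b +231.66ms=3/7b
4) 694.981ms=9/7b +231.66ms=3/7b
5) 926.641ms=12/7b +463.32ms=6/7b
6) 1389.961ms=18/7b +231.66ms=3/7b
Σ=3b of 3 (111bpm 3/4) — PASS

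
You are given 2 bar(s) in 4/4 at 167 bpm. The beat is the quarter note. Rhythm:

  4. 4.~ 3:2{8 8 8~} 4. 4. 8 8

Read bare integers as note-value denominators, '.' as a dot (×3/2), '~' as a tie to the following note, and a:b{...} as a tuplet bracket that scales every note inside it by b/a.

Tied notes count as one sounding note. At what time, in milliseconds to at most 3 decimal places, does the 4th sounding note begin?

note 4 onset = 11/3b = 1317.365ms

1. 0.0ms @ 0 + 538.922ms (3/2)
2. 538.922ms @ 3/2 + 658.683ms (11/6)
3. 1197.605ms @ 10/3 + 119.76ms (1/3)
4. 1317.365ms @ 11/3 + 658.683ms (11/6)
5. 1976.048ms @ 11/2 + 538.922ms (3/2)
6. 2514.97ms @ 7 + 179.641ms (1/2)
7. 2694.611ms @ 15/2 + 179.641ms (1/2)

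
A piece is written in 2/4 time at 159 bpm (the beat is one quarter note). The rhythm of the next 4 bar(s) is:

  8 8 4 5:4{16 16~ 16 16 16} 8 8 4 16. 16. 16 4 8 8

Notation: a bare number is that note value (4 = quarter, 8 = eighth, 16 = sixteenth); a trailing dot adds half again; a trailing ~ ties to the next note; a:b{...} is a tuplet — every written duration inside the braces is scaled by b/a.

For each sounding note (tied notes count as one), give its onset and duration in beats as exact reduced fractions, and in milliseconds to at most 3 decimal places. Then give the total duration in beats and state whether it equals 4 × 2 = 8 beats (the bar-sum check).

1) 0.0ms=0b +188.679ms=1/2b
2) 188.679ms=1/2b +188.679ms=1/2b
3) 377.358ms=1b +377.358ms=1b
4) 754.717ms=2b +75.472ms=1/5b
5) 830.189ms=11/5b +150.943ms=2/5b
6) 981.132ms=13/5b +75.472ms=1/5b
7) 1056.604ms=14/5b +75.472ms=1/5b
8) 1132.075ms=3b +188.679ms=1/2b
9) 1320.755ms=7/2b +188.679ms=1/2b
10) 1509.434ms=4b +377.358ms=1b
11) 1886.792ms=5b +141.509ms=3/8b
12) 2028.302ms=43/8b +141.509ms=3/8b
13) 2169.811ms=23/4b +94.34ms=1/4b
14) 2264.151ms=6b +377.358ms=1b
15) 2641.509ms=7b +188.679ms=1/2b
16) 2830.189ms=15/2b +188.679ms=1/2b
Σ=8b of 8 (159bpm 2/4) — PASS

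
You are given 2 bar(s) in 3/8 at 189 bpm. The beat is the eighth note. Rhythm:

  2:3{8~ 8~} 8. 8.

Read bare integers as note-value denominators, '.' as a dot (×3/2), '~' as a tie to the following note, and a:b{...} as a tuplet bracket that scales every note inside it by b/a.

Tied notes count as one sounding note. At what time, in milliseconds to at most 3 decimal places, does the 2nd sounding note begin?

1. 0.0ms @ 0 + 1428.571ms (9/2)
2. 1428.571ms @ 9/2 + 476.19ms (3/2)

note 2 onset = 9/2b = 1428.571ms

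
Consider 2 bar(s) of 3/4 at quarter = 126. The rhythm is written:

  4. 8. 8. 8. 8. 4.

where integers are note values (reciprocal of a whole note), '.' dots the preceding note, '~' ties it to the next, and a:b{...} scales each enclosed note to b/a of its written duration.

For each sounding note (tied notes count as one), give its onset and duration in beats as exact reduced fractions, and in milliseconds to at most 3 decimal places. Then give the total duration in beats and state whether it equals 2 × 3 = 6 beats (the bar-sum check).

1) 0.0ms=0b +714.286ms=3/2b
2) 714.286ms=3/2b +357.143ms=3/4b
3) 1071.429ms=9/4b +357.143ms=3/4b
4) 1428.571ms=3b +357.143ms=3/4b
5) 1785.714ms=15/4b +357.143ms=3/4b
6) 2142.857ms=9/2b +714.286ms=3/2b
Σ=6b of 6 (126bpm 3/4) — PASS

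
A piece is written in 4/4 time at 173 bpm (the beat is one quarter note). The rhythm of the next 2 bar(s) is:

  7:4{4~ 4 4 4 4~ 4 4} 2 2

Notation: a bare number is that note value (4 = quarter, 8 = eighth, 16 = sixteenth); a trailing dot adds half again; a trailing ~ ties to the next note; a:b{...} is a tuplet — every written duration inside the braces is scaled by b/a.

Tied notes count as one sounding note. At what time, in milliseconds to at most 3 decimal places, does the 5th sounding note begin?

1. 0.0ms @ 0 + 396.367ms (8/7)
2. 396.367ms @ 8/7 + 198.183ms (4/7)
3. 594.55ms @ 12/7 + 198.183ms (4/7)
4. 792.733ms @ 16/7 + 396.367ms (8/7)
5. 1189.1ms @ 24/7 + 198.183ms (4/7)
6. 1387.283ms @ 4 + 693.642ms (2)
7. 2080.925ms @ 6 + 693.642ms (2)

note 5 onset = 24/7b = 1189.1ms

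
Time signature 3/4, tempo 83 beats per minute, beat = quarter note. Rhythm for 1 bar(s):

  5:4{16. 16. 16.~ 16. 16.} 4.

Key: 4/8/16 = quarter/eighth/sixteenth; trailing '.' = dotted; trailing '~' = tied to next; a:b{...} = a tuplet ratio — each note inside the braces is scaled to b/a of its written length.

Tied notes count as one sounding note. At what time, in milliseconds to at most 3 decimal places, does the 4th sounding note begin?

1. 0.0ms @ 0 + 216.867ms (3/10)
2. 216.867ms @ 3/10 + 216.867ms (3/10)
3. 433.735ms @ 3/5 + 433.735ms (3/5)
4. 867.47ms @ 6/5 + 216.867ms (3/10)
5. 1084.337ms @ 3/2 + 1084.337ms (3/2)

note 4 onset = 6/5b = 867.47ms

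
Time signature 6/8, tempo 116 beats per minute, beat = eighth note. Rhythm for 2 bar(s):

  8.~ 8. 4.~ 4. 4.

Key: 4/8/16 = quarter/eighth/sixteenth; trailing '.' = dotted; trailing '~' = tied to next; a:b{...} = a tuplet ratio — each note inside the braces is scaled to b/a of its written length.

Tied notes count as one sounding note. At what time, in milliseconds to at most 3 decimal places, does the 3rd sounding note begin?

1. 0.0ms @ 0 + 1551.724ms (3)
2. 1551.724ms @ 3 + 3103.448ms (6)
3. 4655.172ms @ 9 + 1551.724ms (3)

note 3 onset = 9b = 4655.172ms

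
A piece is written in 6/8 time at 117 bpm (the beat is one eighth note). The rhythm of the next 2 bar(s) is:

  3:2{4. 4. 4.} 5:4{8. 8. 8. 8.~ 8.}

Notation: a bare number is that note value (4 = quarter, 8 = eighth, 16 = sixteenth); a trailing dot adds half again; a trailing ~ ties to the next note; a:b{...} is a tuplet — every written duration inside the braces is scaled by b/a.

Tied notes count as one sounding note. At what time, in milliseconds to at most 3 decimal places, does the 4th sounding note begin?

1. 0.0ms @ 0 + 1025.641ms (2)
2. 1025.641ms @ 2 + 1025.641ms (2)
3. 2051.282ms @ 4 + 1025.641ms (2)
4. 3076.923ms @ 6 + 615.385ms (6/5)
5. 3692.308ms @ 36/5 + 615.385ms (6/5)
6. 4307.692ms @ 42/5 + 615.385ms (6/5)
7. 4923.077ms @ 48/5 + 1230.769ms (12/5)

note 4 onset = 6b = 3076.923ms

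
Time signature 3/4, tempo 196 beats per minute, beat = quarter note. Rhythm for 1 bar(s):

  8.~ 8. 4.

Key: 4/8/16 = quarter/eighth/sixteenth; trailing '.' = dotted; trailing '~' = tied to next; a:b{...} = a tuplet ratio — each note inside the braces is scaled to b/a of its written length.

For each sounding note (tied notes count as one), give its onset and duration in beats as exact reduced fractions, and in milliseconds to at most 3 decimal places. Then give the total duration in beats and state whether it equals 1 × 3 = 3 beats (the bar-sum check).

1) 0.0ms=0b +459.184ms=3/2b
2) 459.184ms=3/2b +459.184ms=3/2b
Σ=3b of 3 (196bpm 3/4) — PASS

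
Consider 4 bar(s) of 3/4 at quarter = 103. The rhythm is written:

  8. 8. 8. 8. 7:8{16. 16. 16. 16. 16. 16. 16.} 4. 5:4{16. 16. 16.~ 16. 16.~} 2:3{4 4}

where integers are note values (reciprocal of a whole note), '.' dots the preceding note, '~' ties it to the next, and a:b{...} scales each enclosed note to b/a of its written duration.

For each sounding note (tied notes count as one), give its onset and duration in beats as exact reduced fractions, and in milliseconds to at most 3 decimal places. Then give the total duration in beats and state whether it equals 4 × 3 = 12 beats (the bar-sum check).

1) 0.0ms=0b +436.893ms=3/4b
2) 436.893ms=3/4b +436.893ms=3/4b
3) 873.786ms=3/2b +436.893ms=3/4b
4) 1310.68ms=9/4b +436.893ms=3/4b
5) 1747.573ms=3b +249.653ms=3/7b
6) 1997.226ms=24/7b +249.653ms=3/7b
7) 2246.879ms=27/7b +249.653ms=3/7b
8) 2496.533ms=30/7b +249.653ms=3/7b
9) 2746.186ms=33/7b +249.653ms=3/7b
10) 2995.839ms=36/7b +249.653ms=3/7b
11) 3245.492ms=39/7b +249.653ms=3/7b
12) 3495.146ms=6b +873.786ms=3/2b
13) 4368.932ms=15/2b +174.757ms=3/10b
14) 4543.689ms=39/5b +174.757ms=3/10b
15) 4718.447ms=81/10b +349.515ms=3/5b
16) 5067.961ms=87/10b +1048.544ms=9/5b
17) 6116.505ms=21/2b +873.786ms=3/2b
Σ=12b of 12 (103bpm 3/4) — PASS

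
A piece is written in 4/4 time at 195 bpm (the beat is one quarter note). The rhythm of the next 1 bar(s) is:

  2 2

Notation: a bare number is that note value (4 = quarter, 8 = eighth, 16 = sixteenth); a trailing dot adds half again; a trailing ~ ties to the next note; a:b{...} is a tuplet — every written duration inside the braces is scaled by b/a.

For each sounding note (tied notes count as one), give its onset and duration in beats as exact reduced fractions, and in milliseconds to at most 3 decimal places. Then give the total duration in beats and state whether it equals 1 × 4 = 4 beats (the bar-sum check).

1) 0.0ms=0b +615.385ms=2b
2) 615.385ms=2b +615.385ms=2b
Σ=4b of 4 (195bpm 4/4) — PASS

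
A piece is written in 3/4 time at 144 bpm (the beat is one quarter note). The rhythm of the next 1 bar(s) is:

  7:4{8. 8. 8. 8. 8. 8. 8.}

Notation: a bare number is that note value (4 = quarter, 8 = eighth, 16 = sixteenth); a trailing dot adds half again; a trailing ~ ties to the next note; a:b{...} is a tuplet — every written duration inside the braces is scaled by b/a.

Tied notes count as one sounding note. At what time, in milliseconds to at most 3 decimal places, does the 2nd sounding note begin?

note 2 onset = 3/7b = 178.571ms

1. 0.0ms @ 0 + 178.571ms (3/7)
2. 178.571ms @ 3/7 + 178.571ms (3/7)
3. 357.143ms @ 6/7 + 178.571ms (3/7)
4. 535.714ms @ 9/7 + 178.571ms (3/7)
5. 714.286ms @ 12/7 + 178.571ms (3/7)
6. 892.857ms @ 15/7 + 178.571ms (3/7)
7. 1071.429ms @ 18/7 + 178.571ms (3/7)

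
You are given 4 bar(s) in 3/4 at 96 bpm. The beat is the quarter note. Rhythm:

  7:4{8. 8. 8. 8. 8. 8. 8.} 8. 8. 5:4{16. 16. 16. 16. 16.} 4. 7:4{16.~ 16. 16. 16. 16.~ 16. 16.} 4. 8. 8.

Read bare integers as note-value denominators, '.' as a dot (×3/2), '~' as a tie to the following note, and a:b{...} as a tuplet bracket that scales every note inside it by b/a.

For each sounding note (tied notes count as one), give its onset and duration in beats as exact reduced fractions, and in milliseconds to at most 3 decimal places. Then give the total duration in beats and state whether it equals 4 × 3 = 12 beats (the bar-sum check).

1) 0.0ms=0b +267.857ms=3/7b
2) 267.857ms=3/7b +267.857ms=3/7b
3) 535.714ms=6/7b +267.857ms=3/7b
4) 803.571ms=9/7b +267.857ms=3/7b
5) 1071.429ms=12/7b +267.857ms=3/7b
6) 1339.286ms=15/7b +267.857ms=3/7b
7) 1607.143ms=18/7b +267.857ms=3/7b
8) 1875.0ms=3b +468.75ms=3/4b
9) 2343.75ms=15/4b +468.75ms=3/4b
10) 2812.5ms=9/2b +187.5ms=3/10b
11) 3000.0ms=24/5b +187.5ms=3/10b
12) 3187.5ms=51/10b +187.5ms=3/10b
13) 3375.0ms=27/5b +187.5ms=3/10b
14) 3562.5ms=57/10b +187.5ms=3/10b
15) 3750.0ms=6b +937.5ms=3/2b
16) 4687.5ms=15/2b +267.857ms=3/7b
17) 4955.357ms=111/14b +133.929ms=3/14b
18) 5089.286ms=57/7b +133.929ms=3/14b
19) 5223.214ms=117/14b +267.857ms=3/7b
20) 5491.071ms=123/14b +133.929ms=3/14b
21) 5625.0ms=9b +937.5ms=3/2b
22) 6562.5ms=21/2b +468.75ms=3/4b
23) 7031.25ms=45/4b +468.75ms=3/4b
Σ=12b of 12 (96bpm 3/4) — PASS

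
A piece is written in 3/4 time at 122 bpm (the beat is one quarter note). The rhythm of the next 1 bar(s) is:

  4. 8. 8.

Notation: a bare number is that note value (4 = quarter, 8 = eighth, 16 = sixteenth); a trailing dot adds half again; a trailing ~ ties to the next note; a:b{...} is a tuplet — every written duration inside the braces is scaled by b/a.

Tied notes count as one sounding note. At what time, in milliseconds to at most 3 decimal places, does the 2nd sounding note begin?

note 2 onset = 3/2b = 737.705ms

1. 0.0ms @ 0 + 737.705ms (3/2)
2. 737.705ms @ 3/2 + 368.852ms (3/4)
3. 1106.557ms @ 9/4 + 368.852ms (3/4)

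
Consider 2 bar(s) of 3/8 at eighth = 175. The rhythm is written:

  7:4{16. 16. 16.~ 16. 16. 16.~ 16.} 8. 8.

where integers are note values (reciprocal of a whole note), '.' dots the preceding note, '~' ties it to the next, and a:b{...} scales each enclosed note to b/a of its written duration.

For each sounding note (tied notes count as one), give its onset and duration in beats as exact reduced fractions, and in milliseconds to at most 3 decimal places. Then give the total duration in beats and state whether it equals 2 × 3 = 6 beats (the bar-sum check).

1) 0.0ms=0b +146.939ms=3/7b
2) 146.939ms=3/7b +146.939ms=3/7b
3) 293.878ms=6/7b +293.878ms=6/7b
4) 587.755ms=12/7b +146.939ms=3/7b
5) 734.694ms=15/7b +293.878ms=6/7b
6) 1028.571ms=3b +514.286ms=3/2b
7) 1542.857ms=9/2b +514.286ms=3/2b
Σ=6b of 6 (175bpm 3/8) — PASS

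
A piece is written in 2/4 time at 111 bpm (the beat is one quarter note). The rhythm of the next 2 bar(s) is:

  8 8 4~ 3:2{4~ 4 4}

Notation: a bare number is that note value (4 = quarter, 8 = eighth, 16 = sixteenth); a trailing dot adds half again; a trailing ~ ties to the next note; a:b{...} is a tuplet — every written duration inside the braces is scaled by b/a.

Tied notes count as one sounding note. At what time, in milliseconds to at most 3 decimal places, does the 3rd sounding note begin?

1. 0.0ms @ 0 + 270.27ms (1/2)
2. 270.27ms @ 1/2 + 270.27ms (1/2)
3. 540.541ms @ 1 + 1261.261ms (7/3)
4. 1801.802ms @ 10/3 + 360.36ms (2/3)

note 3 onset = 1b = 540.541ms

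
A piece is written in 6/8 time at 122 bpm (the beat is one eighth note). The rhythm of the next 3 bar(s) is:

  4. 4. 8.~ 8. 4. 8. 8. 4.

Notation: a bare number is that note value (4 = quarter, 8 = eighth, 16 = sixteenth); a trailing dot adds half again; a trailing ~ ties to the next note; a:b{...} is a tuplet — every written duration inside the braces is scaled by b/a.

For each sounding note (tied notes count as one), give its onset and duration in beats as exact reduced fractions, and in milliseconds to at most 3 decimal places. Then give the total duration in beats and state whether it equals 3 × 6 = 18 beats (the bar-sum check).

1) 0.0ms=0b +1475.41ms=3b
2) 1475.41ms=3b +1475.41ms=3b
3) 2950.82ms=6b +1475.41ms=3b
4) 4426.23ms=9b +1475.41ms=3b
5) 5901.639ms=12b +737.705ms=3/2b
6) 6639.344ms=27/2b +737.705ms=3/2b
7) 7377.049ms=15b +1475.41ms=3b
Σ=18b of 18 (122bpm 6/8) — PASS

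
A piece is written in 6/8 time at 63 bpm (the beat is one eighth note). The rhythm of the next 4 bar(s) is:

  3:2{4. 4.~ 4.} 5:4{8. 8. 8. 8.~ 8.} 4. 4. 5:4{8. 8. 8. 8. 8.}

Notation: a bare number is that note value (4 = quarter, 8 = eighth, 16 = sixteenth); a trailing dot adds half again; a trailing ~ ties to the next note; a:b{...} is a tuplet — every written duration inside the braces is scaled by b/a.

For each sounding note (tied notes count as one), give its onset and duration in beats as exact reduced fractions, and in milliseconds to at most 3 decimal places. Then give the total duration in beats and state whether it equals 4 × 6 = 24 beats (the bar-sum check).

1) 0.0ms=0b +1904.762ms=2b
2) 1904.762ms=2b +3809.524ms=4b
3) 5714.286ms=6b +1142.857ms=6/5b
4) 6857.143ms=36/5b +1142.857ms=6/5b
5) 8000.0ms=42/5b +1142.857ms=6/5b
6) 9142.857ms=48/5b +2285.714ms=12/5b
7) 11428.571ms=12b +2857.143ms=3b
8) 14285.714ms=15b +2857.143ms=3b
9) 17142.857ms=18b +1142.857ms=6/5b
10) 18285.714ms=96/5b +1142.857ms=6/5b
11) 19428.571ms=102/5b +1142.857ms=6/5b
12) 20571.429ms=108/5b +1142.857ms=6/5b
13) 21714.286ms=114/5b +1142.857ms=6/5b
Σ=24b of 24 (63bpm 6/8) — PASS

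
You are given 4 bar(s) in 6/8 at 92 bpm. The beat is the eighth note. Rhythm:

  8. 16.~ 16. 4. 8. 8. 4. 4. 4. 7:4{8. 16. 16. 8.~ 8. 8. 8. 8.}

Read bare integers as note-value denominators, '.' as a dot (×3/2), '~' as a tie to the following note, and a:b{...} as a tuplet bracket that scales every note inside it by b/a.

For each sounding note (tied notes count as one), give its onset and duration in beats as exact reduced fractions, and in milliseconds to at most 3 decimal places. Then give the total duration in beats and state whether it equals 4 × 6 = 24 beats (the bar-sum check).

1) 0.0ms=0b +978.261ms=3/2b
2) 978.261ms=3/2b +978.261ms=3/2b
3) 1956.522ms=3b +1956.522ms=3b
4) 3913.043ms=6b +978.261ms=3/2b
5) 4891.304ms=15/2b +978.261ms=3/2b
6) 5869.565ms=9b +1956.522ms=3b
7) 7826.087ms=12b +1956.522ms=3b
8) 9782.609ms=15b +1956.522ms=3b
9) 11739.13ms=18b +559.006ms=6/7b
10) 12298.137ms=132/7b +279.503ms=3/7b
11) 12577.64ms=135/7b +279.503ms=3/7b
12) 12857.143ms=138/7b +1118.012ms=12/7b
13) 13975.155ms=150/7b +559.006ms=6/7b
14) 14534.161ms=156/7b +559.006ms=6/7b
15) 15093.168ms=162/7b +559.006ms=6/7b
Σ=24b of 24 (92bpm 6/8) — PASS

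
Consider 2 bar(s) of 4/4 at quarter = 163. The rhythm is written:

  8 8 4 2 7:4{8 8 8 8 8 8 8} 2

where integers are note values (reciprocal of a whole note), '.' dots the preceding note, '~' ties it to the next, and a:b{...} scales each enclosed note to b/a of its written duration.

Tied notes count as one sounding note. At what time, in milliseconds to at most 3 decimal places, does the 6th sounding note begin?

note 6 onset = 30/7b = 1577.564ms

1. 0.0ms @ 0 + 184.049ms (1/2)
2. 184.049ms @ 1/2 + 184.049ms (1/2)
3. 368.098ms @ 1 + 368.098ms (1)
4. 736.196ms @ 2 + 736.196ms (2)
5. 1472.393ms @ 4 + 105.171ms (2/7)
6. 1577.564ms @ 30/7 + 105.171ms (2/7)
7. 1682.734ms @ 32/7 + 105.171ms (2/7)
8. 1787.905ms @ 34/7 + 105.171ms (2/7)
9. 1893.076ms @ 36/7 + 105.171ms (2/7)
10. 1998.247ms @ 38/7 + 105.171ms (2/7)
11. 2103.418ms @ 40/7 + 105.171ms (2/7)
12. 2208.589ms @ 6 + 736.196ms (2)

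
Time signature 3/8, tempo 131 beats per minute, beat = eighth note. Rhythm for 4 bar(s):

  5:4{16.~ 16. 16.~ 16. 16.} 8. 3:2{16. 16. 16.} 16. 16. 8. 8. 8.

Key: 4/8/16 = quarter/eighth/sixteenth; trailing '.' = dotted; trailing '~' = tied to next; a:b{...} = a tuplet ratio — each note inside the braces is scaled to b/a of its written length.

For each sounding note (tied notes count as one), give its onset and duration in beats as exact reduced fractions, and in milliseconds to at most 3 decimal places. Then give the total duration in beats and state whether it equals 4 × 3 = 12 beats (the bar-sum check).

1) 0.0ms=0b +549.618ms=6/5b
2) 549.618ms=6/5b +549.618ms=6/5b
3) 1099.237ms=12/5b +274.809ms=3/5b
4) 1374.046ms=3b +687.023ms=3/2b
5) 2061.069ms=9/2b +229.008ms=1/2b
6) 2290.076ms=5b +229.008ms=1/2b
7) 2519.084ms=11/2b +229.008ms=1/2b
8) 2748.092ms=6b +343.511ms=3/4b
9) 3091.603ms=27/4b +343.511ms=3/4b
10) 3435.115ms=15/2b +687.023ms=3/2b
11) 4122.137ms=9b +687.023ms=3/2b
12) 4809.16ms=21/2b +687.023ms=3/2b
Σ=12b of 12 (131bpm 3/8) — PASS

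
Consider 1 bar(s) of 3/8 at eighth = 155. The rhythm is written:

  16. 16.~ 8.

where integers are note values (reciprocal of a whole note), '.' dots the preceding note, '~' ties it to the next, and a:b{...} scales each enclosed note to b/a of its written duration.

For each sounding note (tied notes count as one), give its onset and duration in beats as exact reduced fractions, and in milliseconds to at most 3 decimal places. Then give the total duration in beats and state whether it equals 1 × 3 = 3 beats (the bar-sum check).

1) 0.0ms=0b +290.323ms=3/4b
2) 290.323ms=3/4b +870.968ms=9/4b
Σ=3b of 3 (155bpm 3/8) — PASS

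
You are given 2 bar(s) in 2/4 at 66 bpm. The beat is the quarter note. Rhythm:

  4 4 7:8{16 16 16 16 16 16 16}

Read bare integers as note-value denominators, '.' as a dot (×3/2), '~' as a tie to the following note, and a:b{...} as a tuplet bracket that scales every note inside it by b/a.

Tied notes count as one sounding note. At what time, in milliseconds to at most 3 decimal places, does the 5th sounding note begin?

note 5 onset = 18/7b = 2337.662ms

1. 0.0ms @ 0 + 909.091ms (1)
2. 909.091ms @ 1 + 909.091ms (1)
3. 1818.182ms @ 2 + 259.74ms (2/7)
4. 2077.922ms @ 16/7 + 259.74ms (2/7)
5. 2337.662ms @ 18/7 + 259.74ms (2/7)
6. 2597.403ms @ 20/7 + 259.74ms (2/7)
7. 2857.143ms @ 22/7 + 259.74ms (2/7)
8. 3116.883ms @ 24/7 + 259.74ms (2/7)
9. 3376.623ms @ 26/7 + 259.74ms (2/7)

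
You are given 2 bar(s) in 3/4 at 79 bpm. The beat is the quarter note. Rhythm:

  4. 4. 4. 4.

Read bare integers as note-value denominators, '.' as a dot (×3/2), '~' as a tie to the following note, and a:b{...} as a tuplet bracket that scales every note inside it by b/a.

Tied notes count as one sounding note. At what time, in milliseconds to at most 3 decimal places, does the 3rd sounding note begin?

1. 0.0ms @ 0 + 1139.241ms (3/2)
2. 1139.241ms @ 3/2 + 1139.241ms (3/2)
3. 2278.481ms @ 3 + 1139.241ms (3/2)
4. 3417.722ms @ 9/2 + 1139.241ms (3/2)

note 3 onset = 3b = 2278.481ms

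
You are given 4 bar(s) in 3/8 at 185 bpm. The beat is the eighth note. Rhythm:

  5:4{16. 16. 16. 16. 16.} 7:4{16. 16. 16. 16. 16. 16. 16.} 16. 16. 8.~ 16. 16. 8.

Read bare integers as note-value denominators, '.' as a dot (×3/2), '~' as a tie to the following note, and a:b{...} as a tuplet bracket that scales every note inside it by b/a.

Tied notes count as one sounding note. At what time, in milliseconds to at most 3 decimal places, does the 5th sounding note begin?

1. 0.0ms @ 0 + 194.595ms (3/5)
2. 194.595ms @ 3/5 + 194.595ms (3/5)
3. 389.189ms @ 6/5 + 194.595ms (3/5)
4. 583.784ms @ 9/5 + 194.595ms (3/5)
5. 778.378ms @ 12/5 + 194.595ms (3/5)
6. 972.973ms @ 3 + 138.996ms (3/7)
7. 1111.969ms @ 24/7 + 138.996ms (3/7)
8. 1250.965ms @ 27/7 + 138.996ms (3/7)
9. 1389.961ms @ 30/7 + 138.996ms (3/7)
10. 1528.958ms @ 33/7 + 138.996ms (3/7)
11. 1667.954ms @ 36/7 + 138.996ms (3/7)
12. 1806.95ms @ 39/7 + 138.996ms (3/7)
13. 1945.946ms @ 6 + 243.243ms (3/4)
14. 2189.189ms @ 27/4 + 243.243ms (3/4)
15. 2432.432ms @ 15/2 + 729.73ms (9/4)
16. 3162.162ms @ 39/4 + 243.243ms (3/4)
17. 3405.405ms @ 21/2 + 486.486ms (3/2)

note 5 onset = 12/5b = 778.378ms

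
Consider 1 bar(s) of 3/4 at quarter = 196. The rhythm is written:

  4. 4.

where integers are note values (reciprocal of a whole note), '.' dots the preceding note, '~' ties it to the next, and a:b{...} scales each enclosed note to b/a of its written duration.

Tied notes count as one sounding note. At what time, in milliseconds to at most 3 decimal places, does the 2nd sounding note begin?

note 2 onset = 3/2b = 459.184ms

1. 0.0ms @ 0 + 459.184ms (3/2)
2. 459.184ms @ 3/2 + 459.184ms (3/2)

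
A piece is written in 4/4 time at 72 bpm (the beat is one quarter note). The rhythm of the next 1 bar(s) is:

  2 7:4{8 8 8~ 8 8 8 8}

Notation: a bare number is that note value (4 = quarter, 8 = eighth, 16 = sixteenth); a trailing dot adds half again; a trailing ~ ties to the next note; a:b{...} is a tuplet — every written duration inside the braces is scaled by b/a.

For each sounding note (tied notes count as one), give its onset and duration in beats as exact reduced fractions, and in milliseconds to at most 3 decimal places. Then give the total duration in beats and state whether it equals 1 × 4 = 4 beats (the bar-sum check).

1) 0.0ms=0b +1666.667ms=2b
2) 1666.667ms=2b +238.095ms=2/7b
3) 1904.762ms=16/7b +238.095ms=2/7b
4) 2142.857ms=18/7b +476.19ms=4/7b
5) 2619.048ms=22/7b +238.095ms=2/7b
6) 2857.143ms=24/7b +238.095ms=2/7b
7) 3095.238ms=26/7b +238.095ms=2/7b
Σ=4b of 4 (72bpm 4/4) — PASS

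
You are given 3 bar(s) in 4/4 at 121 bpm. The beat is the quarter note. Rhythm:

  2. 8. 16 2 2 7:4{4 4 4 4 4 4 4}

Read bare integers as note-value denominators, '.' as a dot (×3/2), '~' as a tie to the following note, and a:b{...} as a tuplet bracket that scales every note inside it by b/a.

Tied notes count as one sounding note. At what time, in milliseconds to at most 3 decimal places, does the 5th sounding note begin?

1. 0.0ms @ 0 + 1487.603ms (3)
2. 1487.603ms @ 3 + 371.901ms (3/4)
3. 1859.504ms @ 15/4 + 123.967ms (1/4)
4. 1983.471ms @ 4 + 991.736ms (2)
5. 2975.207ms @ 6 + 991.736ms (2)
6. 3966.942ms @ 8 + 283.353ms (4/7)
7. 4250.295ms @ 60/7 + 283.353ms (4/7)
8. 4533.648ms @ 64/7 + 283.353ms (4/7)
9. 4817.001ms @ 68/7 + 283.353ms (4/7)
10. 5100.354ms @ 72/7 + 283.353ms (4/7)
11. 5383.707ms @ 76/7 + 283.353ms (4/7)
12. 5667.06ms @ 80/7 + 283.353ms (4/7)

note 5 onset = 6b = 2975.207ms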